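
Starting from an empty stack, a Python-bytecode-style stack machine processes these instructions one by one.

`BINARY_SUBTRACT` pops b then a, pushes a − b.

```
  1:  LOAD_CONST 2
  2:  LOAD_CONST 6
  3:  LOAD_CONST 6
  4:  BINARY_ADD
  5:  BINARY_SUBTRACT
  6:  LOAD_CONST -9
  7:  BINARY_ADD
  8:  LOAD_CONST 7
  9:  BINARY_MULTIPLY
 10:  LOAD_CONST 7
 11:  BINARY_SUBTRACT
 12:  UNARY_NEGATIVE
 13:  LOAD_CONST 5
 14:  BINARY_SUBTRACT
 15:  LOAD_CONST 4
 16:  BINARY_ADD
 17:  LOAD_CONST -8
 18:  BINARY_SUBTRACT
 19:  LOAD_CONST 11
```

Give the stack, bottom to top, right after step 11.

LOAD_CONST 2     [2]
LOAD_CONST 6     [2, 6]
LOAD_CONST 6     [2, 6, 6]
BINARY_ADD       [2, 12]
BINARY_SUBTRACT  [-10]
LOAD_CONST -9    [-10, -9]
BINARY_ADD       [-19]
LOAD_CONST 7     [-19, 7]
BINARY_MULTIPLY  [-133]
LOAD_CONST 7     [-133, 7]
BINARY_SUBTRACT  [-140]

[-140]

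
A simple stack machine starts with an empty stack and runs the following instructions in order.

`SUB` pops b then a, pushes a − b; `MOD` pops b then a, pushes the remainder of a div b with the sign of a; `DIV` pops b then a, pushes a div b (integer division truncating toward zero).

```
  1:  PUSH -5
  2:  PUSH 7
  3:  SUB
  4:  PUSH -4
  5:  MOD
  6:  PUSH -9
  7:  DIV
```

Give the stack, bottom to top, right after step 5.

PUSH -5 : [-5]
PUSH 7  : [-5, 7]
SUB     : [-12]
PUSH -4 : [-12, -4]
MOD     : [0]

[0]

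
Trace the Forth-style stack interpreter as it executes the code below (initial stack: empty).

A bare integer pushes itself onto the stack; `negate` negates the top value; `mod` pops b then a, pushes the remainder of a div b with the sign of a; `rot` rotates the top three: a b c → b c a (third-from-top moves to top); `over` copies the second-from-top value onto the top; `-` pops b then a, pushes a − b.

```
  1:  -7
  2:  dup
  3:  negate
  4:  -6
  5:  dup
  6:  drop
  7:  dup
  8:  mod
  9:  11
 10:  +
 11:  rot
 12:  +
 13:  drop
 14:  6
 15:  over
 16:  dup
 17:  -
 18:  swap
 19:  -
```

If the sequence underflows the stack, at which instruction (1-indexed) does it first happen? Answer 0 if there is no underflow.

0

-7     : [-7]
dup    : [-7, -7]
negate : [-7, 7]
-6     : [-7, 7, -6]
dup    : [-7, 7, -6, -6]
drop   : [-7, 7, -6]
dup    : [-7, 7, -6, -6]
mod    : [-7, 7, 0]
11     : [-7, 7, 0, 11]
+      : [-7, 7, 11]
rot    : [7, 11, -7]
+      : [7, 4]
drop   : [7]
6      : [7, 6]
over   : [7, 6, 7]
dup    : [7, 6, 7, 7]
-      : [7, 6, 0]
swap   : [7, 0, 6]
-      : [7, -6]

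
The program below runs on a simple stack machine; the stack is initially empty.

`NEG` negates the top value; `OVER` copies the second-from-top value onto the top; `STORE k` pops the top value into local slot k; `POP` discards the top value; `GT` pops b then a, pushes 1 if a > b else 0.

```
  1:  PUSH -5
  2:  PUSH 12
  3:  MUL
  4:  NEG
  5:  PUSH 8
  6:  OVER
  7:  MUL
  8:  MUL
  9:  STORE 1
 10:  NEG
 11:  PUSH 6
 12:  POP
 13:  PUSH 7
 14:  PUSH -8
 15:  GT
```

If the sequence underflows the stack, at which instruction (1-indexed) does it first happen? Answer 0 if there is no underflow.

10

PUSH -5 -> -5
PUSH 12 -> -5 12
MUL     -> -60
NEG     -> 60
PUSH 8  -> 60 8
OVER    -> 60 8 60
MUL     -> 60 480
MUL     -> 28800
STORE 1 -> (empty)
NEG  — needs 1 operand, stack has 0 → underflow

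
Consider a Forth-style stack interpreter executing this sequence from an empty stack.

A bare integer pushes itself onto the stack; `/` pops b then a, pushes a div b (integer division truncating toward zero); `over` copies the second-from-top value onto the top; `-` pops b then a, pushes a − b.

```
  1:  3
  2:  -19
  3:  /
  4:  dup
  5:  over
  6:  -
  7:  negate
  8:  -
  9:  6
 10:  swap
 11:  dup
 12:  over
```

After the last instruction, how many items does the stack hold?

3      → 3
-19    → 3 -19
/      → 0
dup    → 0 0
over   → 0 0 0
-      → 0 0
negate → 0 0
-      → 0
6      → 0 6
swap   → 6 0
dup    → 6 0 0
over   → 6 0 0 0

4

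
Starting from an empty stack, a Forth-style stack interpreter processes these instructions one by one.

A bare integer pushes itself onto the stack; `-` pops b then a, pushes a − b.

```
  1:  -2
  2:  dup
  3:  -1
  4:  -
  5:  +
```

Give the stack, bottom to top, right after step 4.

[-2, -1]

-2   [-2]
dup  [-2, -2]
-1   [-2, -2, -1]
-    [-2, -1]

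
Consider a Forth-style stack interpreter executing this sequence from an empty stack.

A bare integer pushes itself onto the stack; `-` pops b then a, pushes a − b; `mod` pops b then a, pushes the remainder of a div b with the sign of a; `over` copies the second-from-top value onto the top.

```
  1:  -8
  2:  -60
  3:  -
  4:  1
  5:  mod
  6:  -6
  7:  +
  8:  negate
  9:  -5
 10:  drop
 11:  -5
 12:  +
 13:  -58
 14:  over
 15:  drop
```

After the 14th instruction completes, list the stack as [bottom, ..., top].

[1, -58, 1]

-8     : -8
-60    : -8 -60
-      : 52
1      : 52 1
mod    : 0
-6     : 0 -6
+      : -6
negate : 6
-5     : 6 -5
drop   : 6
-5     : 6 -5
+      : 1
-58    : 1 -58
over   : 1 -58 1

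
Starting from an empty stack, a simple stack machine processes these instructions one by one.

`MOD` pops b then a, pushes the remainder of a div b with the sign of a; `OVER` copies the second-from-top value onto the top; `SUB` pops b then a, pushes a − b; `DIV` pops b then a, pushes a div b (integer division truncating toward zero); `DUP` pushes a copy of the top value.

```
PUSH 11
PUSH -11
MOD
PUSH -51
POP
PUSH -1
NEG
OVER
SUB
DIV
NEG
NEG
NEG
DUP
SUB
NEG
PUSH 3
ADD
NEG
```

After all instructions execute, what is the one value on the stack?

-3

PUSH 11   [11]
PUSH -11  [11, -11]
MOD       [0]
PUSH -51  [0, -51]
POP       [0]
PUSH -1   [0, -1]
NEG       [0, 1]
OVER      [0, 1, 0]
SUB       [0, 1]
DIV       [0]
NEG       [0]
NEG       [0]
NEG       [0]
DUP       [0, 0]
SUB       [0]
NEG       [0]
PUSH 3    [0, 3]
ADD       [3]
NEG       [-3]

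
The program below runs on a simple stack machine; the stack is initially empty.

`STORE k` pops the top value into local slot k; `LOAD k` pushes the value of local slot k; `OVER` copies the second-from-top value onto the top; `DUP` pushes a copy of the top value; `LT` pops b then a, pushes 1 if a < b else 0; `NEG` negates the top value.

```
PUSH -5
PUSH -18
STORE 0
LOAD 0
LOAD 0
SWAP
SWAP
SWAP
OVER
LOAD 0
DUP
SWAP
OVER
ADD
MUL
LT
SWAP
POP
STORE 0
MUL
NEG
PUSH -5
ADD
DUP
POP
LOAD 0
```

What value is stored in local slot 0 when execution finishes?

PUSH -5  → -5
PUSH -18 → -5 -18
STORE 0  → -5
LOAD 0   → -5 -18
LOAD 0   → -5 -18 -18
SWAP     → -5 -18 -18
SWAP     → -5 -18 -18
SWAP     → -5 -18 -18
OVER     → -5 -18 -18 -18
LOAD 0   → -5 -18 -18 -18 -18
DUP      → -5 -18 -18 -18 -18 -18
SWAP     → -5 -18 -18 -18 -18 -18
OVER     → -5 -18 -18 -18 -18 -18 -18
ADD      → -5 -18 -18 -18 -18 -36
MUL      → -5 -18 -18 -18 648
LT       → -5 -18 -18 1
SWAP     → -5 -18 1 -18
POP      → -5 -18 1
STORE 0  → -5 -18
MUL      → 90
NEG      → -90
PUSH -5  → -90 -5
ADD      → -95
DUP      → -95 -95
POP      → -95
LOAD 0   → -95 1

1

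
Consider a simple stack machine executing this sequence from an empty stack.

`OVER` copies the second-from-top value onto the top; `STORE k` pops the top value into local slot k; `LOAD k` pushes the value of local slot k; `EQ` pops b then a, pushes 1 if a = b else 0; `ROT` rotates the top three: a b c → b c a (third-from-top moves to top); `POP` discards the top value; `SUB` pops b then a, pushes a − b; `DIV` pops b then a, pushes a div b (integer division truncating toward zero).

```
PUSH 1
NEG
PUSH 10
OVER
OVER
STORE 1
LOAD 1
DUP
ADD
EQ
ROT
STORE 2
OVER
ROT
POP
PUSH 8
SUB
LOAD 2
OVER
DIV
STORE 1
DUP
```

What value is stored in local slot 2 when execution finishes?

-1

PUSH 1   1
NEG      -1
PUSH 10  -1 10
OVER     -1 10 -1
OVER     -1 10 -1 10
STORE 1  -1 10 -1
LOAD 1   -1 10 -1 10
DUP      -1 10 -1 10 10
ADD      -1 10 -1 20
EQ       -1 10 0
ROT      10 0 -1
STORE 2  10 0
OVER     10 0 10
ROT      0 10 10
POP      0 10
PUSH 8   0 10 8
SUB      0 2
LOAD 2   0 2 -1
OVER     0 2 -1 2
DIV      0 2 0
STORE 1  0 2
DUP      0 2 2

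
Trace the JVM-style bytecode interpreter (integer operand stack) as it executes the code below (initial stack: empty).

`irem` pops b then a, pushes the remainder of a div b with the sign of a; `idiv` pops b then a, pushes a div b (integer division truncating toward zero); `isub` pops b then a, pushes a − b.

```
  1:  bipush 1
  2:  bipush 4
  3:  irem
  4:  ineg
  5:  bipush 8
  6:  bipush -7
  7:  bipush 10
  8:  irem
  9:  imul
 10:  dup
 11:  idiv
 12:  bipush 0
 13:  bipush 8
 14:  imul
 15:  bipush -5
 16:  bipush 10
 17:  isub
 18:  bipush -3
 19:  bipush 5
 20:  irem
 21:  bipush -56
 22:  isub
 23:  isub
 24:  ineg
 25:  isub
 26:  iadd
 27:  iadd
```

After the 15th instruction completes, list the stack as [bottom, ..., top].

bipush 1  : [1]
bipush 4  : [1, 4]
irem      : [1]
ineg      : [-1]
bipush 8  : [-1, 8]
bipush -7 : [-1, 8, -7]
bipush 10 : [-1, 8, -7, 10]
irem      : [-1, 8, -7]
imul      : [-1, -56]
dup       : [-1, -56, -56]
idiv      : [-1, 1]
bipush 0  : [-1, 1, 0]
bipush 8  : [-1, 1, 0, 8]
imul      : [-1, 1, 0]
bipush -5 : [-1, 1, 0, -5]

[-1, 1, 0, -5]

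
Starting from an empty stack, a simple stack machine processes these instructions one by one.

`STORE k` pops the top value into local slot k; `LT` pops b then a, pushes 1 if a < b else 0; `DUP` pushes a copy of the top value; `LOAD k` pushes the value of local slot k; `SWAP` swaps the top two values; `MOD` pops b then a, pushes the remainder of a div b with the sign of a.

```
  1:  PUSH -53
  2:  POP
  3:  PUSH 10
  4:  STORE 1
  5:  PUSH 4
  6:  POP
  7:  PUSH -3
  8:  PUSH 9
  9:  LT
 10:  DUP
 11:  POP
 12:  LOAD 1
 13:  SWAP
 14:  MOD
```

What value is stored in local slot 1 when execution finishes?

10

PUSH -53 -> [-53]
POP      -> []
PUSH 10  -> [10]
STORE 1  -> []
PUSH 4   -> [4]
POP      -> []
PUSH -3  -> [-3]
PUSH 9   -> [-3, 9]
LT       -> [1]
DUP      -> [1, 1]
POP      -> [1]
LOAD 1   -> [1, 10]
SWAP     -> [10, 1]
MOD      -> [0]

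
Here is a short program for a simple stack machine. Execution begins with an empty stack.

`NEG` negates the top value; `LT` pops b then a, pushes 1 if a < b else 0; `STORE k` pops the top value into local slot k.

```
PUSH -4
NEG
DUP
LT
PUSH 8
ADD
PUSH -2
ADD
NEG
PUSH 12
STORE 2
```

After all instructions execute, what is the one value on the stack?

PUSH -4 : [-4]
NEG     : [4]
DUP     : [4, 4]
LT      : [0]
PUSH 8  : [0, 8]
ADD     : [8]
PUSH -2 : [8, -2]
ADD     : [6]
NEG     : [-6]
PUSH 12 : [-6, 12]
STORE 2 : [-6]

-6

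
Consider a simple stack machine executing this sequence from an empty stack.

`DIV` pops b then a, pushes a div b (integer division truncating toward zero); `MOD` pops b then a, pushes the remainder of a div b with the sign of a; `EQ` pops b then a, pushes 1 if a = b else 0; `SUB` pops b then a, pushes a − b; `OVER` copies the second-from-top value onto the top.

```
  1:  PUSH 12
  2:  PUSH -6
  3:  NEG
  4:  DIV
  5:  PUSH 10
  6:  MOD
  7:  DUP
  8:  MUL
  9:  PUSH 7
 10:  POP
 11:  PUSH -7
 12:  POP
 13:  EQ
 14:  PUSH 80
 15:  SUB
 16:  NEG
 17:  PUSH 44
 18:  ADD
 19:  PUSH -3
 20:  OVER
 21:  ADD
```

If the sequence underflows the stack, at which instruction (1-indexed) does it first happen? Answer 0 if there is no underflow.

PUSH 12 → [12]
PUSH -6 → [12, -6]
NEG     → [12, 6]
DIV     → [2]
PUSH 10 → [2, 10]
MOD     → [2]
DUP     → [2, 2]
MUL     → [4]
PUSH 7  → [4, 7]
POP     → [4]
PUSH -7 → [4, -7]
POP     → [4]
EQ  — needs 2 operands, stack has 1 → underflow

13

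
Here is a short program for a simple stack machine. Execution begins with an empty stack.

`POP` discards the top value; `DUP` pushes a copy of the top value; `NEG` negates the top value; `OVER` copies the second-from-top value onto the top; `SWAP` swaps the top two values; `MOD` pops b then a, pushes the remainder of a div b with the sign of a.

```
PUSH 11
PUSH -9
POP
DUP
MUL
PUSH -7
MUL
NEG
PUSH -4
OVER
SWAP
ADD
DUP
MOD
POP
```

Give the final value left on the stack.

PUSH 11 : 11
PUSH -9 : 11 -9
POP     : 11
DUP     : 11 11
MUL     : 121
PUSH -7 : 121 -7
MUL     : -847
NEG     : 847
PUSH -4 : 847 -4
OVER    : 847 -4 847
SWAP    : 847 847 -4
ADD     : 847 843
DUP     : 847 843 843
MOD     : 847 0
POP     : 847

847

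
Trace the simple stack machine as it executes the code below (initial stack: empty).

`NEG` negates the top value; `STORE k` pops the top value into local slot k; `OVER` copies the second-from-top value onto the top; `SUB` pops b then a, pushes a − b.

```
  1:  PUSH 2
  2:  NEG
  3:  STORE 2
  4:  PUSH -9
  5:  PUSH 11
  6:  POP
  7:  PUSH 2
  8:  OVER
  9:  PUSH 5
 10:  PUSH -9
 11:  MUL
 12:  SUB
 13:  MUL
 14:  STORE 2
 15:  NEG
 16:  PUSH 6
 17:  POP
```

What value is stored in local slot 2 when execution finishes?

PUSH 2  : 2
NEG     : -2
STORE 2 : (empty)
PUSH -9 : -9
PUSH 11 : -9 11
POP     : -9
PUSH 2  : -9 2
OVER    : -9 2 -9
PUSH 5  : -9 2 -9 5
PUSH -9 : -9 2 -9 5 -9
MUL     : -9 2 -9 -45
SUB     : -9 2 36
MUL     : -9 72
STORE 2 : -9
NEG     : 9
PUSH 6  : 9 6
POP     : 9

72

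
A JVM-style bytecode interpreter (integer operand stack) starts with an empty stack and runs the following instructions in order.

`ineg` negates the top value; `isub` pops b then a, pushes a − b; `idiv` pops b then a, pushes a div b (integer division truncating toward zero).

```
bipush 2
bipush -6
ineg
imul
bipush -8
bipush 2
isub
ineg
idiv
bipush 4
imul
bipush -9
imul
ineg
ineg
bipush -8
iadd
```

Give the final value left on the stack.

bipush 2   2
bipush -6  2 -6
ineg       2 6
imul       12
bipush -8  12 -8
bipush 2   12 -8 2
isub       12 -10
ineg       12 10
idiv       1
bipush 4   1 4
imul       4
bipush -9  4 -9
imul       -36
ineg       36
ineg       -36
bipush -8  -36 -8
iadd       -44

-44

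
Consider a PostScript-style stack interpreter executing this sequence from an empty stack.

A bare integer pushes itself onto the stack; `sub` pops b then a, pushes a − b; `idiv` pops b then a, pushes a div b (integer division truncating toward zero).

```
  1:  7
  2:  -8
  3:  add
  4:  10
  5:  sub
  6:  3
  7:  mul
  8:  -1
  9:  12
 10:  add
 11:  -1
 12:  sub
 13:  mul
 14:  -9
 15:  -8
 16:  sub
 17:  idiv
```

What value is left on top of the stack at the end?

7     [7]
-8    [7, -8]
add   [-1]
10    [-1, 10]
sub   [-11]
3     [-11, 3]
mul   [-33]
-1    [-33, -1]
12    [-33, -1, 12]
add   [-33, 11]
-1    [-33, 11, -1]
sub   [-33, 12]
mul   [-396]
-9    [-396, -9]
-8    [-396, -9, -8]
sub   [-396, -1]
idiv  [396]

396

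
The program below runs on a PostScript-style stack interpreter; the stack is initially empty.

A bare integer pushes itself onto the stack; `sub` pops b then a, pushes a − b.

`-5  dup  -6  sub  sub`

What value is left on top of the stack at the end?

-5  → -5
dup → -5 -5
-6  → -5 -5 -6
sub → -5 1
sub → -6

-6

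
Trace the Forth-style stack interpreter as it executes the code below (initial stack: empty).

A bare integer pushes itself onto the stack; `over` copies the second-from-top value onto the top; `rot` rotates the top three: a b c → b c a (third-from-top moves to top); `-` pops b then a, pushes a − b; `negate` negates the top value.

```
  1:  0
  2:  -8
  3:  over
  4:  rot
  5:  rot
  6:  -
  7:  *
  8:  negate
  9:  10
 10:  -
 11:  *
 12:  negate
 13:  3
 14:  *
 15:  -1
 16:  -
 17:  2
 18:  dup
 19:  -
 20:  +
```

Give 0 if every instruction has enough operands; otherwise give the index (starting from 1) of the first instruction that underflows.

0       0
-8      0 -8
over    0 -8 0
rot     -8 0 0
rot     0 0 -8
-       0 8
*       0
negate  0
10      0 10
-       -10
*  — needs 2 operands, stack has 1 → underflow

11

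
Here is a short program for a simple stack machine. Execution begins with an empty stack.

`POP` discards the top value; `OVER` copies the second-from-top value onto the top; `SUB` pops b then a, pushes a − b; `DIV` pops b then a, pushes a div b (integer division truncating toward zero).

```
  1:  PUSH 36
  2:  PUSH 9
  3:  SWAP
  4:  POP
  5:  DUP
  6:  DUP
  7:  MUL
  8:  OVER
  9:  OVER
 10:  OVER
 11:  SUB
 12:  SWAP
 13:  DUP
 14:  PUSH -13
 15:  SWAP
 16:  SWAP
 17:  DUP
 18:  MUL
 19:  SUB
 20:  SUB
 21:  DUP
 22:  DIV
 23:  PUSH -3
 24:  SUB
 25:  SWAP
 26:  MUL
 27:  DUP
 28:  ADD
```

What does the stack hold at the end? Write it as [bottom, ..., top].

[9, 81, 576]

PUSH 36  -> 36
PUSH 9   -> 36 9
SWAP     -> 9 36
POP      -> 9
DUP      -> 9 9
DUP      -> 9 9 9
MUL      -> 9 81
OVER     -> 9 81 9
OVER     -> 9 81 9 81
OVER     -> 9 81 9 81 9
SUB      -> 9 81 9 72
SWAP     -> 9 81 72 9
DUP      -> 9 81 72 9 9
PUSH -13 -> 9 81 72 9 9 -13
SWAP     -> 9 81 72 9 -13 9
SWAP     -> 9 81 72 9 9 -13
DUP      -> 9 81 72 9 9 -13 -13
MUL      -> 9 81 72 9 9 169
SUB      -> 9 81 72 9 -160
SUB      -> 9 81 72 169
DUP      -> 9 81 72 169 169
DIV      -> 9 81 72 1
PUSH -3  -> 9 81 72 1 -3
SUB      -> 9 81 72 4
SWAP     -> 9 81 4 72
MUL      -> 9 81 288
DUP      -> 9 81 288 288
ADD      -> 9 81 576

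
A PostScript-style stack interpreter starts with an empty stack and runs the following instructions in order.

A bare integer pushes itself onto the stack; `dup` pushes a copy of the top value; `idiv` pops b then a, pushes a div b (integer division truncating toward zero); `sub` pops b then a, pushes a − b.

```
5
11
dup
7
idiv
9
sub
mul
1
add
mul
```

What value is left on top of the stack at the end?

-435

5     5
11    5 11
dup   5 11 11
7     5 11 11 7
idiv  5 11 1
9     5 11 1 9
sub   5 11 -8
mul   5 -88
1     5 -88 1
add   5 -87
mul   -435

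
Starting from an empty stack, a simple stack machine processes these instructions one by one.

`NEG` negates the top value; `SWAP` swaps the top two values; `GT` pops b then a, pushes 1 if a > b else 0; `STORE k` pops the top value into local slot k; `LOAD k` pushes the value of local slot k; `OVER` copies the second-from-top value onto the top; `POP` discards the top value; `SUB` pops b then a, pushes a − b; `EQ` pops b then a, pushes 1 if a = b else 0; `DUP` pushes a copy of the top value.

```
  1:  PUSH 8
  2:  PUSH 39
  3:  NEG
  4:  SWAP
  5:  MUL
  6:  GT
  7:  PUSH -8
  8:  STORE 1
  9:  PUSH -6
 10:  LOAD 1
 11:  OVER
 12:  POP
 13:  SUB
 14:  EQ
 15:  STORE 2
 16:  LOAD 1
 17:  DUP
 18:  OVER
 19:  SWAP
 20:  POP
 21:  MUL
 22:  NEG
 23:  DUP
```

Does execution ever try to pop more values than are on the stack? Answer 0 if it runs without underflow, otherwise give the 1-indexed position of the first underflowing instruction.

6

PUSH 8   [8]
PUSH 39  [8, 39]
NEG      [8, -39]
SWAP     [-39, 8]
MUL      [-312]
GT  — needs 2 operands, stack has 1 → underflow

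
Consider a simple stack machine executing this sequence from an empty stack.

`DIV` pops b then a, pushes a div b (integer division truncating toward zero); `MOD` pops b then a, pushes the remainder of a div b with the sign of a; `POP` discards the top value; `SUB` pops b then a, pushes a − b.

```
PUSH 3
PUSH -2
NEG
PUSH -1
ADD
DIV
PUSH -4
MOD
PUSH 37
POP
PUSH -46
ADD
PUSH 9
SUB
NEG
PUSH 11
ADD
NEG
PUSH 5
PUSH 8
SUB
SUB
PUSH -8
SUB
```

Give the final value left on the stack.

-52

PUSH 3    3
PUSH -2   3 -2
NEG       3 2
PUSH -1   3 2 -1
ADD       3 1
DIV       3
PUSH -4   3 -4
MOD       3
PUSH 37   3 37
POP       3
PUSH -46  3 -46
ADD       -43
PUSH 9    -43 9
SUB       -52
NEG       52
PUSH 11   52 11
ADD       63
NEG       -63
PUSH 5    -63 5
PUSH 8    -63 5 8
SUB       -63 -3
SUB       -60
PUSH -8   -60 -8
SUB       -52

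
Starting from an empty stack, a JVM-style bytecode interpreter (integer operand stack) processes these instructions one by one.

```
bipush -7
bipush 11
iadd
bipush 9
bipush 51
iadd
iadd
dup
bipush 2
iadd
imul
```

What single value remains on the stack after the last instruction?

4224

bipush -7 : -7
bipush 11 : -7 11
iadd      : 4
bipush 9  : 4 9
bipush 51 : 4 9 51
iadd      : 4 60
iadd      : 64
dup       : 64 64
bipush 2  : 64 64 2
iadd      : 64 66
imul      : 4224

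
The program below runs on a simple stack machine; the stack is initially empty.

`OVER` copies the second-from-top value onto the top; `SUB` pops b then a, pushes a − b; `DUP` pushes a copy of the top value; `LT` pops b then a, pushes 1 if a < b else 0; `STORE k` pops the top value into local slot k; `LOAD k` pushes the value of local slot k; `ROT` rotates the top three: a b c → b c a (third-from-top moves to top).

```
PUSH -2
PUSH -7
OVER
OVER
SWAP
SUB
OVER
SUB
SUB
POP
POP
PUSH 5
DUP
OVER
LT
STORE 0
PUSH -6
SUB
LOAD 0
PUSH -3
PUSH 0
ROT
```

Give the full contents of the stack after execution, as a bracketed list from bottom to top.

PUSH -2 -> -2
PUSH -7 -> -2 -7
OVER    -> -2 -7 -2
OVER    -> -2 -7 -2 -7
SWAP    -> -2 -7 -7 -2
SUB     -> -2 -7 -5
OVER    -> -2 -7 -5 -7
SUB     -> -2 -7 2
SUB     -> -2 -9
POP     -> -2
POP     -> (empty)
PUSH 5  -> 5
DUP     -> 5 5
OVER    -> 5 5 5
LT      -> 5 0
STORE 0 -> 5
PUSH -6 -> 5 -6
SUB     -> 11
LOAD 0  -> 11 0
PUSH -3 -> 11 0 -3
PUSH 0  -> 11 0 -3 0
ROT     -> 11 -3 0 0

[11, -3, 0, 0]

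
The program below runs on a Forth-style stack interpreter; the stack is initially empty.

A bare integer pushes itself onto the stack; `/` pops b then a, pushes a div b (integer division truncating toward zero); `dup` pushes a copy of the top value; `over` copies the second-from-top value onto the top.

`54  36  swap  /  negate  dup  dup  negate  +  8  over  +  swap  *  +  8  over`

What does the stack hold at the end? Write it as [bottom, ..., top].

54     : [54]
36     : [54, 36]
swap   : [36, 54]
/      : [0]
negate : [0]
dup    : [0, 0]
dup    : [0, 0, 0]
negate : [0, 0, 0]
+      : [0, 0]
8      : [0, 0, 8]
over   : [0, 0, 8, 0]
+      : [0, 0, 8]
swap   : [0, 8, 0]
*      : [0, 0]
+      : [0]
8      : [0, 8]
over   : [0, 8, 0]

[0, 8, 0]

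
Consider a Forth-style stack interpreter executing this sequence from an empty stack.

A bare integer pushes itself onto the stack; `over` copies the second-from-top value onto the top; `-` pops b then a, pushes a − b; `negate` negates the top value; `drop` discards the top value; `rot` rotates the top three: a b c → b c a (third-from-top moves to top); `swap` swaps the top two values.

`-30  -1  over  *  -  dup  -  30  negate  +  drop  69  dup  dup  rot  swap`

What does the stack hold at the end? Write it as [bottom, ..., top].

-30     -30
-1      -30 -1
over    -30 -1 -30
*       -30 30
-       -60
dup     -60 -60
-       0
30      0 30
negate  0 -30
+       -30
drop    (empty)
69      69
dup     69 69
dup     69 69 69
rot     69 69 69
swap    69 69 69

[69, 69, 69]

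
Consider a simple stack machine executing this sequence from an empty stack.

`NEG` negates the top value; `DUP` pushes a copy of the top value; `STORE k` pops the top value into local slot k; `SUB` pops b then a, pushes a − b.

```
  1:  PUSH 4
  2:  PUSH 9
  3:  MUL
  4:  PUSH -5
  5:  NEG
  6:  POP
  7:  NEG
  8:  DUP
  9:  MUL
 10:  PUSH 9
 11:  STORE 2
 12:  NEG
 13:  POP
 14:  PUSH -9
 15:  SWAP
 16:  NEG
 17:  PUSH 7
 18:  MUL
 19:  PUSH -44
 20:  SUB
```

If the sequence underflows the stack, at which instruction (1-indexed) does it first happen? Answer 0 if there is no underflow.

15

PUSH 4   4
PUSH 9   4 9
MUL      36
PUSH -5  36 -5
NEG      36 5
POP      36
NEG      -36
DUP      -36 -36
MUL      1296
PUSH 9   1296 9
STORE 2  1296
NEG      -1296
POP      (empty)
PUSH -9  -9
SWAP  — needs 2 operands, stack has 1 → underflow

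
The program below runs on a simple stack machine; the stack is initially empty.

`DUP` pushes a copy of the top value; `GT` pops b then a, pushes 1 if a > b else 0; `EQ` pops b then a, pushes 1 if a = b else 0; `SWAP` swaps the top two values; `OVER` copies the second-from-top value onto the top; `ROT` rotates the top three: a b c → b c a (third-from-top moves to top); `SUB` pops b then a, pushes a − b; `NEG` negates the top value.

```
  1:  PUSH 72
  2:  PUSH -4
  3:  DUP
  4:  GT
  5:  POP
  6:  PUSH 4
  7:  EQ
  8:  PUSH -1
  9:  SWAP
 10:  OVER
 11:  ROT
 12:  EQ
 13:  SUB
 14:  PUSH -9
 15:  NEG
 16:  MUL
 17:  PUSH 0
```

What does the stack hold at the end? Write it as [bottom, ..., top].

[-9, 0]

PUSH 72 → [72]
PUSH -4 → [72, -4]
DUP     → [72, -4, -4]
GT      → [72, 0]
POP     → [72]
PUSH 4  → [72, 4]
EQ      → [0]
PUSH -1 → [0, -1]
SWAP    → [-1, 0]
OVER    → [-1, 0, -1]
ROT     → [0, -1, -1]
EQ      → [0, 1]
SUB     → [-1]
PUSH -9 → [-1, -9]
NEG     → [-1, 9]
MUL     → [-9]
PUSH 0  → [-9, 0]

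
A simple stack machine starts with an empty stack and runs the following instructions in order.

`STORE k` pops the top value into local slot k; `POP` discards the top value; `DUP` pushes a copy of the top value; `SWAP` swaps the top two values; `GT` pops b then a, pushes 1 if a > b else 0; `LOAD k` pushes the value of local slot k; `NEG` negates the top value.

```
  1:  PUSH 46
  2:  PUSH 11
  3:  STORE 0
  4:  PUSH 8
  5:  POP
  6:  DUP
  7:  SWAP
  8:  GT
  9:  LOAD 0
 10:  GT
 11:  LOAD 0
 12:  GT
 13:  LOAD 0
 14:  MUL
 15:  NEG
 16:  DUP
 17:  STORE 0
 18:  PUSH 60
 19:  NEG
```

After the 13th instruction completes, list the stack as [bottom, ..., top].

PUSH 46  46
PUSH 11  46 11
STORE 0  46
PUSH 8   46 8
POP      46
DUP      46 46
SWAP     46 46
GT       0
LOAD 0   0 11
GT       0
LOAD 0   0 11
GT       0
LOAD 0   0 11

[0, 11]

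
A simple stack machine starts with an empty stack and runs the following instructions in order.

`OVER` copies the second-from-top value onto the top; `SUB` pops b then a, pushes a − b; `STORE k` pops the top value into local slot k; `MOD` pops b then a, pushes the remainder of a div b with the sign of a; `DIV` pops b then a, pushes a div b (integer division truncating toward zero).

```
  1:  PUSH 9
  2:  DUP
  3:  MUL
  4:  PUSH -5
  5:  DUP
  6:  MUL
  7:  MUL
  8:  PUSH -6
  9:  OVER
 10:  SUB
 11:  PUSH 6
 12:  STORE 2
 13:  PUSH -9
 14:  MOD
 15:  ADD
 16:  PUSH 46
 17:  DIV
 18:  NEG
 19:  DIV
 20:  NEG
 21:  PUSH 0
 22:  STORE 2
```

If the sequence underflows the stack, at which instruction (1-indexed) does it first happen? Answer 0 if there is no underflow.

19

PUSH 9   9
DUP      9 9
MUL      81
PUSH -5  81 -5
DUP      81 -5 -5
MUL      81 25
MUL      2025
PUSH -6  2025 -6
OVER     2025 -6 2025
SUB      2025 -2031
PUSH 6   2025 -2031 6
STORE 2  2025 -2031
PUSH -9  2025 -2031 -9
MOD      2025 -6
ADD      2019
PUSH 46  2019 46
DIV      43
NEG      -43
DIV  — needs 2 operands, stack has 1 → underflow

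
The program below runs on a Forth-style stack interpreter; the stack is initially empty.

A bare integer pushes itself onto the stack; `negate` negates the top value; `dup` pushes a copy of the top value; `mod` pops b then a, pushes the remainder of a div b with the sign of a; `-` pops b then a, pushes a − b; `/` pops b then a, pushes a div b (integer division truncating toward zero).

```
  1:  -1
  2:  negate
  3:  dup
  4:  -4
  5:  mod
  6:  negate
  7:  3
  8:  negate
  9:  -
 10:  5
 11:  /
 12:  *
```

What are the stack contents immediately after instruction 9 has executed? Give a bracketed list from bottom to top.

-1     → -1
negate → 1
dup    → 1 1
-4     → 1 1 -4
mod    → 1 1
negate → 1 -1
3      → 1 -1 3
negate → 1 -1 -3
-      → 1 2

[1, 2]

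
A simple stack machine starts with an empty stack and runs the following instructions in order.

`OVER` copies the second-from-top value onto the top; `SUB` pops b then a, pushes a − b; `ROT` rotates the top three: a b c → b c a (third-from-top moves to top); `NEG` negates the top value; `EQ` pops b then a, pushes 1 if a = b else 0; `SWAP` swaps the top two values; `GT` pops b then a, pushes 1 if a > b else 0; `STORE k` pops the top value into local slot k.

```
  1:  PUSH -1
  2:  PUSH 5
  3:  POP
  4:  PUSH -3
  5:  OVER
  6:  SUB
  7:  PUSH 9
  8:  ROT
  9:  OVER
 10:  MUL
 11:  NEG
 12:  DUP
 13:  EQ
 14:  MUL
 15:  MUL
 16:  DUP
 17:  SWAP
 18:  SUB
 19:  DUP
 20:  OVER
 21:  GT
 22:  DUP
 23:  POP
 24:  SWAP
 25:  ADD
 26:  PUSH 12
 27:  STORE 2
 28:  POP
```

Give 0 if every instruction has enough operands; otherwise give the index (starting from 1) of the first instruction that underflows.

0

PUSH -1 -> -1
PUSH 5  -> -1 5
POP     -> -1
PUSH -3 -> -1 -3
OVER    -> -1 -3 -1
SUB     -> -1 -2
PUSH 9  -> -1 -2 9
ROT     -> -2 9 -1
OVER    -> -2 9 -1 9
MUL     -> -2 9 -9
NEG     -> -2 9 9
DUP     -> -2 9 9 9
EQ      -> -2 9 1
MUL     -> -2 9
MUL     -> -18
DUP     -> -18 -18
SWAP    -> -18 -18
SUB     -> 0
DUP     -> 0 0
OVER    -> 0 0 0
GT      -> 0 0
DUP     -> 0 0 0
POP     -> 0 0
SWAP    -> 0 0
ADD     -> 0
PUSH 12 -> 0 12
STORE 2 -> 0
POP     -> (empty)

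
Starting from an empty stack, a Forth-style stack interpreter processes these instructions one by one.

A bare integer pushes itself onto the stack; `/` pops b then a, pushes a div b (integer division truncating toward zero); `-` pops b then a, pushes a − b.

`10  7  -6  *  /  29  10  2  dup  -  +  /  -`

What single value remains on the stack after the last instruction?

-2

10  → [10]
7   → [10, 7]
-6  → [10, 7, -6]
*   → [10, -42]
/   → [0]
29  → [0, 29]
10  → [0, 29, 10]
2   → [0, 29, 10, 2]
dup → [0, 29, 10, 2, 2]
-   → [0, 29, 10, 0]
+   → [0, 29, 10]
/   → [0, 2]
-   → [-2]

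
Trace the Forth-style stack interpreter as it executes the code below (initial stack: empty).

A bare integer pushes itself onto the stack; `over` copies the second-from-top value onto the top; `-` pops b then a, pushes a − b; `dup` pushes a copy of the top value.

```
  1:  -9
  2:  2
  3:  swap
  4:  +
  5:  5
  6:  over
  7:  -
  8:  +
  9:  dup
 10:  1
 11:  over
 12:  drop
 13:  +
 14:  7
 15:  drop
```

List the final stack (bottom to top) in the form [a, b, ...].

-9    -9
2     -9 2
swap  2 -9
+     -7
5     -7 5
over  -7 5 -7
-     -7 12
+     5
dup   5 5
1     5 5 1
over  5 5 1 5
drop  5 5 1
+     5 6
7     5 6 7
drop  5 6

[5, 6]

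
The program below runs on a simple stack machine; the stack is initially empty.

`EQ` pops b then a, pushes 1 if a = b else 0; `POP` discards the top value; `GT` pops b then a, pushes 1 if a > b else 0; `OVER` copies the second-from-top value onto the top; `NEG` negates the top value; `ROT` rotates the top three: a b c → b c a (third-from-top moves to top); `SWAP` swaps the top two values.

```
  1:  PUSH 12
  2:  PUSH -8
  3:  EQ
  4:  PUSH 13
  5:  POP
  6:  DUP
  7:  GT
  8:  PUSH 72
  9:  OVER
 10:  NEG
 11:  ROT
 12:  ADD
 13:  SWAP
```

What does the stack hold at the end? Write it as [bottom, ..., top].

PUSH 12 : [12]
PUSH -8 : [12, -8]
EQ      : [0]
PUSH 13 : [0, 13]
POP     : [0]
DUP     : [0, 0]
GT      : [0]
PUSH 72 : [0, 72]
OVER    : [0, 72, 0]
NEG     : [0, 72, 0]
ROT     : [72, 0, 0]
ADD     : [72, 0]
SWAP    : [0, 72]

[0, 72]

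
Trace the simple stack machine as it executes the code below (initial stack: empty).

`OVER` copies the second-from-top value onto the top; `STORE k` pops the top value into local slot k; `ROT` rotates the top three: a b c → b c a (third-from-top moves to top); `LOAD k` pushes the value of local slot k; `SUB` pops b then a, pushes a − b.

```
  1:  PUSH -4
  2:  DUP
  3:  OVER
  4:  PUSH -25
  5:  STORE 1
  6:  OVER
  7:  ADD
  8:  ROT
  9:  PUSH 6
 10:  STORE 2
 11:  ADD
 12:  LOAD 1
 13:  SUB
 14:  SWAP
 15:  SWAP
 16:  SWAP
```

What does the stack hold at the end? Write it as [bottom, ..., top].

PUSH -4  → [-4]
DUP      → [-4, -4]
OVER     → [-4, -4, -4]
PUSH -25 → [-4, -4, -4, -25]
STORE 1  → [-4, -4, -4]
OVER     → [-4, -4, -4, -4]
ADD      → [-4, -4, -8]
ROT      → [-4, -8, -4]
PUSH 6   → [-4, -8, -4, 6]
STORE 2  → [-4, -8, -4]
ADD      → [-4, -12]
LOAD 1   → [-4, -12, -25]
SUB      → [-4, 13]
SWAP     → [13, -4]
SWAP     → [-4, 13]
SWAP     → [13, -4]

[13, -4]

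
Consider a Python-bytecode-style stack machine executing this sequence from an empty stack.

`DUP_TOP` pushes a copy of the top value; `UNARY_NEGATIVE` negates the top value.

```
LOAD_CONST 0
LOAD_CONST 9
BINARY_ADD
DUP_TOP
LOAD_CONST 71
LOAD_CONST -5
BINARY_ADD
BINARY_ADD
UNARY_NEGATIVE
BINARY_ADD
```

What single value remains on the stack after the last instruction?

-66

LOAD_CONST 0    0
LOAD_CONST 9    0 9
BINARY_ADD      9
DUP_TOP         9 9
LOAD_CONST 71   9 9 71
LOAD_CONST -5   9 9 71 -5
BINARY_ADD      9 9 66
BINARY_ADD      9 75
UNARY_NEGATIVE  9 -75
BINARY_ADD      -66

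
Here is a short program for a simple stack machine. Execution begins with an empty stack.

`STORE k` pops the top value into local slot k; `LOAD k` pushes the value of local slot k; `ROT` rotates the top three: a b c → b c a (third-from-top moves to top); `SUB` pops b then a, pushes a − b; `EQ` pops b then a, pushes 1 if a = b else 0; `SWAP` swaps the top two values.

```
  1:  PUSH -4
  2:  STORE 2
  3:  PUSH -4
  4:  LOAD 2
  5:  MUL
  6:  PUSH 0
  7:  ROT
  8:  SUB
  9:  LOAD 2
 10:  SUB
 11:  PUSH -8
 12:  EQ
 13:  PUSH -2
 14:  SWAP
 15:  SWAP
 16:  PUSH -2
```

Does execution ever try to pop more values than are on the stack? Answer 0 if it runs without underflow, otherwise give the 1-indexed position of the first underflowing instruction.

PUSH -4 : [-4]
STORE 2 : []
PUSH -4 : [-4]
LOAD 2  : [-4, -4]
MUL     : [16]
PUSH 0  : [16, 0]
ROT  — needs 3 operands, stack has 2 → underflow

7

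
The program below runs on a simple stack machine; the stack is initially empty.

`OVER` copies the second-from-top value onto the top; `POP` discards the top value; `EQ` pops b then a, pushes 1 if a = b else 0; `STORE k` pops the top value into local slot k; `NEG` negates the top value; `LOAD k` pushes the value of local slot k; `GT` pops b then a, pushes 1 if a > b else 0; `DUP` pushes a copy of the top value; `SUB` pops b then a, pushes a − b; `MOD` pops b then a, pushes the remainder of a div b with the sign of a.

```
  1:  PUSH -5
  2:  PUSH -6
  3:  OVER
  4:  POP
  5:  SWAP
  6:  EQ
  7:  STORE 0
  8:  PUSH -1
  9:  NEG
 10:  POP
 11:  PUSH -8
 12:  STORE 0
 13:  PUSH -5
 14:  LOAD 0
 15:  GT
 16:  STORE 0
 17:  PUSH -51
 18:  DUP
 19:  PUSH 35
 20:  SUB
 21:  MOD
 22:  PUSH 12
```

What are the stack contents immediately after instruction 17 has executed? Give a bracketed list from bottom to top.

[-51]

PUSH -5  → -5
PUSH -6  → -5 -6
OVER     → -5 -6 -5
POP      → -5 -6
SWAP     → -6 -5
EQ       → 0
STORE 0  → (empty)
PUSH -1  → -1
NEG      → 1
POP      → (empty)
PUSH -8  → -8
STORE 0  → (empty)
PUSH -5  → -5
LOAD 0   → -5 -8
GT       → 1
STORE 0  → (empty)
PUSH -51 → -51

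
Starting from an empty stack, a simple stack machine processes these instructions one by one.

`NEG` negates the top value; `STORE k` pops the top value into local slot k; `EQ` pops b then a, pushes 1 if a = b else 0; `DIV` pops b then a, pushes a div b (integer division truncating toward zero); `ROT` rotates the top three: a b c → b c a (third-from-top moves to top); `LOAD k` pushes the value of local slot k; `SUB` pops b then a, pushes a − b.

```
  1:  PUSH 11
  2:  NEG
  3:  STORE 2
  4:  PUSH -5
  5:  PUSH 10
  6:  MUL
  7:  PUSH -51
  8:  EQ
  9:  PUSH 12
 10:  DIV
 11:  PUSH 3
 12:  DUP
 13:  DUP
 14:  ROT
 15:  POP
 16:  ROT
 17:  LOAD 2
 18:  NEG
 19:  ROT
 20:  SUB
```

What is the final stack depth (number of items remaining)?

3

PUSH 11  → [11]
NEG      → [-11]
STORE 2  → []
PUSH -5  → [-5]
PUSH 10  → [-5, 10]
MUL      → [-50]
PUSH -51 → [-50, -51]
EQ       → [0]
PUSH 12  → [0, 12]
DIV      → [0]
PUSH 3   → [0, 3]
DUP      → [0, 3, 3]
DUP      → [0, 3, 3, 3]
ROT      → [0, 3, 3, 3]
POP      → [0, 3, 3]
ROT      → [3, 3, 0]
LOAD 2   → [3, 3, 0, -11]
NEG      → [3, 3, 0, 11]
ROT      → [3, 0, 11, 3]
SUB      → [3, 0, 8]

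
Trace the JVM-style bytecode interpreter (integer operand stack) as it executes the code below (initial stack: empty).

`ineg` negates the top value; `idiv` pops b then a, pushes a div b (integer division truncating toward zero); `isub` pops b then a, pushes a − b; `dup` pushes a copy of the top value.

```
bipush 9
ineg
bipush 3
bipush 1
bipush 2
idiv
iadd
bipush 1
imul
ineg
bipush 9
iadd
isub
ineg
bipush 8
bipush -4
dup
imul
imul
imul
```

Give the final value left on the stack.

bipush 9  -> [9]
ineg      -> [-9]
bipush 3  -> [-9, 3]
bipush 1  -> [-9, 3, 1]
bipush 2  -> [-9, 3, 1, 2]
idiv      -> [-9, 3, 0]
iadd      -> [-9, 3]
bipush 1  -> [-9, 3, 1]
imul      -> [-9, 3]
ineg      -> [-9, -3]
bipush 9  -> [-9, -3, 9]
iadd      -> [-9, 6]
isub      -> [-15]
ineg      -> [15]
bipush 8  -> [15, 8]
bipush -4 -> [15, 8, -4]
dup       -> [15, 8, -4, -4]
imul      -> [15, 8, 16]
imul      -> [15, 128]
imul      -> [1920]

1920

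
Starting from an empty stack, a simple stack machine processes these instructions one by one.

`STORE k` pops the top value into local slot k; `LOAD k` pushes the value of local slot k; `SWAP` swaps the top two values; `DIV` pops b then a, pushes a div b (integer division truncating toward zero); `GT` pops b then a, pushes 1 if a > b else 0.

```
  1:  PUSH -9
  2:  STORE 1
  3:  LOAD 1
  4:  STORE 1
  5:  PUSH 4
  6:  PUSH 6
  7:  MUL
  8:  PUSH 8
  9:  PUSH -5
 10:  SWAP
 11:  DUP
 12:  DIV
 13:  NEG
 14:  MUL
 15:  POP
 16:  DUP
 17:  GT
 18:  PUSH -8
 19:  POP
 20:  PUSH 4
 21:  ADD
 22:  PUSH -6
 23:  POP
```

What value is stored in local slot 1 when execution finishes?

PUSH -9 -> [-9]
STORE 1 -> []
LOAD 1  -> [-9]
STORE 1 -> []
PUSH 4  -> [4]
PUSH 6  -> [4, 6]
MUL     -> [24]
PUSH 8  -> [24, 8]
PUSH -5 -> [24, 8, -5]
SWAP    -> [24, -5, 8]
DUP     -> [24, -5, 8, 8]
DIV     -> [24, -5, 1]
NEG     -> [24, -5, -1]
MUL     -> [24, 5]
POP     -> [24]
DUP     -> [24, 24]
GT      -> [0]
PUSH -8 -> [0, -8]
POP     -> [0]
PUSH 4  -> [0, 4]
ADD     -> [4]
PUSH -6 -> [4, -6]
POP     -> [4]

-9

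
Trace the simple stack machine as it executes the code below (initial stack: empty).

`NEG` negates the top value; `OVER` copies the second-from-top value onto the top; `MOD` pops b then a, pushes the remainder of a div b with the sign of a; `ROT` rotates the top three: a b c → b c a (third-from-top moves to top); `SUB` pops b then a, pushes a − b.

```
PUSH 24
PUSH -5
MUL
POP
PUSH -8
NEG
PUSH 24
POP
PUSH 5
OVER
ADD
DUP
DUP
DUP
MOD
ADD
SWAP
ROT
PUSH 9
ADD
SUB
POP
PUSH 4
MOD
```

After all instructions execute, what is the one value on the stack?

PUSH 24  [24]
PUSH -5  [24, -5]
MUL      [-120]
POP      []
PUSH -8  [-8]
NEG      [8]
PUSH 24  [8, 24]
POP      [8]
PUSH 5   [8, 5]
OVER     [8, 5, 8]
ADD      [8, 13]
DUP      [8, 13, 13]
DUP      [8, 13, 13, 13]
DUP      [8, 13, 13, 13, 13]
MOD      [8, 13, 13, 0]
ADD      [8, 13, 13]
SWAP     [8, 13, 13]
ROT      [13, 13, 8]
PUSH 9   [13, 13, 8, 9]
ADD      [13, 13, 17]
SUB      [13, -4]
POP      [13]
PUSH 4   [13, 4]
MOD      [1]

1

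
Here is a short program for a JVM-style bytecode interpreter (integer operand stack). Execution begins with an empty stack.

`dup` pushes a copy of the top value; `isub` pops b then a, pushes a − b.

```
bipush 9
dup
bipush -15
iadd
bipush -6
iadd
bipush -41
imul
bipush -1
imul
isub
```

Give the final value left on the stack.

501

bipush 9   : 9
dup        : 9 9
bipush -15 : 9 9 -15
iadd       : 9 -6
bipush -6  : 9 -6 -6
iadd       : 9 -12
bipush -41 : 9 -12 -41
imul       : 9 492
bipush -1  : 9 492 -1
imul       : 9 -492
isub       : 501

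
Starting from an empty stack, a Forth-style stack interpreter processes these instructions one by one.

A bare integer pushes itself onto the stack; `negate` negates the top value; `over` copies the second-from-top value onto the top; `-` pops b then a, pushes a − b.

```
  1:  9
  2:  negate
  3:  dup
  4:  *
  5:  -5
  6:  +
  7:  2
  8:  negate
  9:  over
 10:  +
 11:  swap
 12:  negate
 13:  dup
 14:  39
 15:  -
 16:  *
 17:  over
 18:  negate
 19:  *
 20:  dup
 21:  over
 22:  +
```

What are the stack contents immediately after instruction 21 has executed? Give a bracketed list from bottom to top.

[74, -646760, -646760, -646760]

9       9
negate  -9
dup     -9 -9
*       81
-5      81 -5
+       76
2       76 2
negate  76 -2
over    76 -2 76
+       76 74
swap    74 76
negate  74 -76
dup     74 -76 -76
39      74 -76 -76 39
-       74 -76 -115
*       74 8740
over    74 8740 74
negate  74 8740 -74
*       74 -646760
dup     74 -646760 -646760
over    74 -646760 -646760 -646760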